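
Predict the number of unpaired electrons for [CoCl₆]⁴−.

Ligand charges: each chloride is −1. With an overall charge of −4 the cobalt centre must be in the +2 oxidation state.
Cobalt is a group-9 element; Co(II) is therefore d⁷.
The spin state decides the count: Chloride is a weak-field ligand for a first-row metal, so the complex is high-spin.
An octahedral high-spin d⁷ ion is t₂g⁵e_g², giving 3 unpaired electrons.

3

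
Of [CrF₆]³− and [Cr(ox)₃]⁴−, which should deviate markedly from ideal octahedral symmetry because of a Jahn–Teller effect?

[Cr(ox)₃]⁴−

[CrF₆]³−: Each fluoride is −1; balancing the −3 overall charge requires Cr(III). Chromium is a group-6 element; Cr(III) is therefore d³. The d³ configuration leaves the e_g set evenly filled (or empty) — no strong Jahn–Teller driving force.
[Cr(ox)₃]⁴−: Ligand charges: each oxalate is −2. With an overall charge of −4 the chromium centre must be in the +2 oxidation state. Cr sits in group 6, so the d-electron count is 6 − 2 = 4. Oxalate is a weak-field ligand for a first-row metal, so the complex is high-spin. The t₂g³e_g¹ (high-spin) configuration has an unevenly filled e_g set; the Jahn–Teller theorem predicts a tetragonal distortion (typically axial elongation) to lift the degeneracy.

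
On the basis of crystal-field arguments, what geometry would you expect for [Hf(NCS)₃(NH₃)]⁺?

tetrahedral

Ligand charges: each isothiocyanate is −1; ammonia is neutral. With an overall charge of +1 the hafnium centre must be in the +4 oxidation state.
Hf sits in group 4, so the d-electron count is 4 − 4 = 0.
Coordination number: 4.
A d⁰ ion has no crystal-field stabilisation preference between square planar and tetrahedral, so four ligands adopt the sterically favoured tetrahedral geometry.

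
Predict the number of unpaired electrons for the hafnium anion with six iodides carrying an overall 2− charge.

Each iodide is −1; balancing the −2 overall charge requires Hf(IV).
Hf sits in group 4, so the d-electron count is 4 − 4 = 0.
In an octahedral field the d⁰ configuration is t₂g⁰e_g⁰, giving 0 unpaired electrons.

0 unpaired electrons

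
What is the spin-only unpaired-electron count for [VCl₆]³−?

Ligand charges: each chloride is −1. With an overall charge of −3 the vanadium centre must be in the +3 oxidation state.
Group 5 minus oxidation state 3 gives a d² configuration.
In an octahedral field the d² configuration is t₂g²e_g⁰ (only one arrangement possible), giving 2 unpaired electrons.

2 unpaired electrons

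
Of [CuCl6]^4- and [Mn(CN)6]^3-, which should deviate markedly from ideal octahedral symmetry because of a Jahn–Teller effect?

[CuCl6]^4-

[CuCl6]^4-: Each chloride is −1; balancing the −4 overall charge requires Cu(II). Cu sits in group 11, so the d-electron count is 11 − 2 = 9. The t₂g⁶e_g³ configuration has an unevenly filled e_g set; the Jahn–Teller theorem predicts a tetragonal distortion (typically axial elongation) to lift the degeneracy.
[Mn(CN)6]^3-: Ligand charges: each cyanide is −1. With an overall charge of −3 the manganese centre must be in the +3 oxidation state. Mn sits in group 7, so the d-electron count is 7 − 3 = 4. Cyanide is a strong-field ligand (high in the spectrochemical series) for a first-row metal, so the complex is low-spin. The d⁴ configuration leaves the e_g set evenly filled (or empty) — no strong Jahn–Teller driving force.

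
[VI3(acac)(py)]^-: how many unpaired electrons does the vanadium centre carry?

Summing ligand charges against the −1 overall charge gives an oxidation state of +3 for vanadium.
Group 5 minus oxidation state 3 gives a d² configuration.
Counting donor atoms: 3×iodide (monodentate) → 3 donors; 1×acetylacetonate (bidentate) → 2 donors; 1×pyridine (monodentate) → 1 donor. Coordination number = 6.
In an octahedral field the d² configuration is t₂g²e_g⁰ (only one arrangement possible), giving 2 unpaired electrons.

2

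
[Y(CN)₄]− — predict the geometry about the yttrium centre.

Ligand charges: each cyanide is −1. With an overall charge of −1 the yttrium centre must be in the +3 oxidation state.
Yttrium is a group-3 element; Y(III) is therefore d⁰.
Coordination number: 4.
A d⁰ ion has no crystal-field stabilisation preference between square planar and tetrahedral, so four ligands adopt the sterically favoured tetrahedral geometry.

tetrahedral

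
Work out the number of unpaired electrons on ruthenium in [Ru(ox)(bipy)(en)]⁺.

Summing ligand charges against the +1 overall charge gives an oxidation state of +3 for ruthenium.
Ruthenium is a group-8 element; Ru(III) is therefore d⁵.
Counting donor atoms: 1×oxalate (bidentate) → 2 donors; 1×2,2′-bipyridine (bidentate) → 2 donors; 1×ethylenediamine (bidentate) → 2 donors. Coordination number = 6.
The spin state decides the count: a 4d ion has a large Δₒ and is invariably low-spin.
An octahedral low-spin d⁵ ion is t₂g⁵e_g⁰, giving 1 unpaired electron.

1 unpaired electron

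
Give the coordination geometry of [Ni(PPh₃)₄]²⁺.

Ligand charges: triphenylphosphine is neutral. With an overall charge of +2 the nickel centre must be in the +2 oxidation state.
Nickel is a group-10 element; Ni(II) is therefore d⁸.
With 4 monodentate ligands the coordination number is 4.
Triphenylphosphine is a strong-field ligand (high in the spectrochemical series).
A 3d d⁸ ion with strong-field ligands gains enough CFSE to favour square planar over tetrahedral.

square planar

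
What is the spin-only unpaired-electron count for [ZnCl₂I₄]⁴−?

Ligand charges: each chloride is −1; each iodide is −1. With an overall charge of −4 the zinc centre must be in the +2 oxidation state.
Group 12 minus oxidation state 2 gives a d¹⁰ configuration.
In an octahedral field the d¹⁰ configuration is t₂g⁶e_g⁴, giving 0 unpaired electrons.

0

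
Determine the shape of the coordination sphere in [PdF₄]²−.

Each fluoride is −1; balancing the −2 overall charge requires Pd(II).
Group 10 minus oxidation state 2 gives a d⁸ configuration.
Coordination number: 4.
A 4d d⁸ ion has a large crystal-field splitting; square planar leaves the high-energy d_{x²−y²} orbital empty and maximises CFSE.

square planar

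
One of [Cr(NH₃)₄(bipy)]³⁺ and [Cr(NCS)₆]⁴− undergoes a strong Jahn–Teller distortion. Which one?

[Cr(NCS)₆]⁴−

[Cr(NH₃)₄(bipy)]³⁺: Ligand charges: ammonia is neutral; 2,2′-bipyridine is neutral. With an overall charge of +3 the chromium centre must be in the +3 oxidation state. Chromium is a group-6 element; Cr(III) is therefore d³. The d³ configuration leaves the e_g set evenly filled (or empty) — no strong Jahn–Teller driving force.
[Cr(NCS)₆]⁴−: Summing ligand charges against the −4 overall charge gives an oxidation state of +2 for chromium. Chromium is a group-6 element; Cr(II) is therefore d⁴. Isothiocyanate is a weak-field ligand for a first-row metal, so the complex is high-spin. The t₂g³e_g¹ (high-spin) configuration has an unevenly filled e_g set; the Jahn–Teller theorem predicts a tetragonal distortion (typically axial elongation) to lift the degeneracy.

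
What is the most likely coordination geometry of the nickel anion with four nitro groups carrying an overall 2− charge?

Summing ligand charges against the −2 overall charge gives an oxidation state of +2 for nickel.
Nickel is a group-10 element; Ni(II) is therefore d⁸.
With 4 monodentate ligands the coordination number is 4.
Nitro (N-bound nitrite) is a strong-field ligand (high in the spectrochemical series).
A 3d d⁸ ion with strong-field ligands gains enough CFSE to favour square planar over tetrahedral.

square planar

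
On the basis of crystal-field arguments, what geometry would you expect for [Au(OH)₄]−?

square planar

Ligand charges: each hydroxide is −1. With an overall charge of −1 the gold centre must be in the +3 oxidation state.
Au sits in group 11, so the d-electron count is 11 − 3 = 8.
With 4 monodentate ligands the coordination number is 4.
A 5d d⁸ ion has a large crystal-field splitting; square planar leaves the high-energy d_{x²−y²} orbital empty and maximises CFSE.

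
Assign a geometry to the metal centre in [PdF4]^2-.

square planar

Summing ligand charges against the −2 overall charge gives an oxidation state of +2 for palladium.
Group 10 minus oxidation state 2 gives a d⁸ configuration.
Coordination number: 4.
A 4d d⁸ ion has a large crystal-field splitting; square planar leaves the high-energy d_{x²−y²} orbital empty and maximises CFSE.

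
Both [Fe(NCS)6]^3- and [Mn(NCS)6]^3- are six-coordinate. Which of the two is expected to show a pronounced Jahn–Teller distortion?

[Fe(NCS)6]^3-: Ligand charges: each isothiocyanate is −1. With an overall charge of −3 the iron centre must be in the +3 oxidation state. Group 8 minus oxidation state 3 gives a d⁵ configuration. Isothiocyanate is a weak-field ligand for a first-row metal, so the complex is high-spin. The d⁵ configuration leaves the e_g set evenly filled (or empty) — no strong Jahn–Teller driving force.
[Mn(NCS)6]^3-: Ligand charges: each isothiocyanate is −1. With an overall charge of −3 the manganese centre must be in the +3 oxidation state. Mn sits in group 7, so the d-electron count is 7 − 3 = 4. Isothiocyanate is a weak-field ligand for a first-row metal, so the complex is high-spin. The t₂g³e_g¹ (high-spin) configuration has an unevenly filled e_g set; the Jahn–Teller theorem predicts a tetragonal distortion (typically axial elongation) to lift the degeneracy.

[Mn(NCS)6]^3-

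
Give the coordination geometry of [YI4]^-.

tetrahedral

Each iodide is −1; balancing the −1 overall charge requires Y(III).
Group 3 minus oxidation state 3 gives a d⁰ configuration.
With 4 monodentate ligands the coordination number is 4.
A d⁰ ion has no crystal-field stabilisation preference between square planar and tetrahedral, so four ligands adopt the sterically favoured tetrahedral geometry.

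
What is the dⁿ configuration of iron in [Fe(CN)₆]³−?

d5

Each cyanide is −1; balancing the −3 overall charge requires Fe(III).
Group 8 minus oxidation state 3 gives a d⁵ configuration.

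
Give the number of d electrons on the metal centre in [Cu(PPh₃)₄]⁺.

d¹⁰

Ligand charges: triphenylphosphine is neutral. With an overall charge of +1 the copper centre must be in the +1 oxidation state.
Copper is a group-11 element; Cu(I) is therefore d¹⁰.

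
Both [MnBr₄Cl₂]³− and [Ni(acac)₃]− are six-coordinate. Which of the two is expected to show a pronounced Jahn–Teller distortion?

[MnBr₄Cl₂]³−

[MnBr₄Cl₂]³−: Each bromide is −1; each chloride is −1; balancing the −3 overall charge requires Mn(III). Mn sits in group 7, so the d-electron count is 7 − 3 = 4. Bromide and chloride are weak-field ligands for a first-row metal, so the complex is high-spin. The t₂g³e_g¹ (high-spin) configuration has an unevenly filled e_g set; the Jahn–Teller theorem predicts a tetragonal distortion (typically axial elongation) to lift the degeneracy.
[Ni(acac)₃]−: Summing ligand charges against the −1 overall charge gives an oxidation state of +2 for nickel. Nickel is a group-10 element; Ni(II) is therefore d⁸. The d⁸ configuration leaves the e_g set evenly filled (or empty) — no strong Jahn–Teller driving force.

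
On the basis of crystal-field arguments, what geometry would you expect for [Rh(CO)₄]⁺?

Ligand charges: carbonyl is neutral. With an overall charge of +1 the rhodium centre must be in the +1 oxidation state.
Rh sits in group 9, so the d-electron count is 9 − 1 = 8.
Coordination number: 4.
A 4d d⁸ ion has a large crystal-field splitting; square planar leaves the high-energy d_{x²−y²} orbital empty and maximises CFSE.

square planar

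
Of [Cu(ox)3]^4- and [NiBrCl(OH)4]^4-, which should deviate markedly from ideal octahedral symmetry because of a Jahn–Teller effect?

[Cu(ox)3]^4-: Each oxalate is −2; balancing the −4 overall charge requires Cu(II). Group 11 minus oxidation state 2 gives a d⁹ configuration. The t₂g⁶e_g³ configuration has an unevenly filled e_g set; the Jahn–Teller theorem predicts a tetragonal distortion (typically axial elongation) to lift the degeneracy.
[NiBrCl(OH)4]^4-: Summing ligand charges against the −4 overall charge gives an oxidation state of +2 for nickel. Group 10 minus oxidation state 2 gives a d⁸ configuration. The d⁸ configuration leaves the e_g set evenly filled (or empty) — no strong Jahn–Teller driving force.

[Cu(ox)3]^4-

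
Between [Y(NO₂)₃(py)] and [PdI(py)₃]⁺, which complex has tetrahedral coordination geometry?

[Y(NO₂)₃(py)]

For [Y(NO₂)₃(py)]: Summing ligand charges against the 0 overall charge gives an oxidation state of +3 for yttrium. Group 3 minus oxidation state 3 gives a d⁰ configuration. A d⁰ ion has no crystal-field stabilisation preference between square planar and tetrahedral, so four ligands adopt the sterically favoured tetrahedral geometry. → tetrahedral.
For [PdI(py)₃]⁺: Each iodide is −1; pyridine is neutral; balancing the +1 overall charge requires Pd(II). Palladium is a group-10 element; Pd(II) is therefore d⁸. A 4d d⁸ ion has a large crystal-field splitting; square planar leaves the high-energy d_{x²−y²} orbital empty and maximises CFSE. → square planar.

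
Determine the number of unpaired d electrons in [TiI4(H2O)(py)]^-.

Each iodide is −1; water is neutral; pyridine is neutral; balancing the −1 overall charge requires Ti(III).
Group 4 minus oxidation state 3 gives a d¹ configuration.
In an octahedral field the d¹ configuration is t₂g¹e_g⁰ (only one arrangement possible), giving 1 unpaired electron.

1 unpaired electron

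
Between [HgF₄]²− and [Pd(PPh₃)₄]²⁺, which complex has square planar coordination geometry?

For [HgF₄]²−: Ligand charges: each fluoride is −1. With an overall charge of −2 the mercury centre must be in the +2 oxidation state. Group 12 minus oxidation state 2 gives a d¹⁰ configuration. A d¹⁰ ion has no crystal-field stabilisation preference between square planar and tetrahedral, so four ligands adopt the sterically favoured tetrahedral geometry. → tetrahedral.
For [Pd(PPh₃)₄]²⁺: Ligand charges: triphenylphosphine is neutral. With an overall charge of +2 the palladium centre must be in the +2 oxidation state. Palladium is a group-10 element; Pd(II) is therefore d⁸. A 4d d⁸ ion has a large crystal-field splitting; square planar leaves the high-energy d_{x²−y²} orbital empty and maximises CFSE. → square planar.

[Pd(PPh₃)₄]²⁺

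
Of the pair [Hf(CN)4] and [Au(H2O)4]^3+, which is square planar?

[Au(H2O)4]^3+

For [Hf(CN)4]: Summing ligand charges against the 0 overall charge gives an oxidation state of +4 for hafnium. Group 4 minus oxidation state 4 gives a d⁰ configuration. A d⁰ ion has no crystal-field stabilisation preference between square planar and tetrahedral, so four ligands adopt the sterically favoured tetrahedral geometry. → tetrahedral.
For [Au(H2O)4]^3+: Ligand charges: water is neutral. With an overall charge of +3 the gold centre must be in the +3 oxidation state. Group 11 minus oxidation state 3 gives a d⁸ configuration. A 5d d⁸ ion has a large crystal-field splitting; square planar leaves the high-energy d_{x²−y²} orbital empty and maximises CFSE. → square planar.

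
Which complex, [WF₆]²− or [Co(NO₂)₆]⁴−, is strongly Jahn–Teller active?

[WF₆]²−: Summing ligand charges against the −2 overall charge gives an oxidation state of +4 for tungsten. W sits in group 6, so the d-electron count is 6 − 4 = 2. The d² configuration leaves the e_g set evenly filled (or empty) — no strong Jahn–Teller driving force.
[Co(NO₂)₆]⁴−: Ligand charges: each nitro (N-bound nitrite) is −1. With an overall charge of −4 the cobalt centre must be in the +2 oxidation state. Co sits in group 9, so the d-electron count is 9 − 2 = 7. Nitro (N-bound nitrite) is a strong-field ligand (high in the spectrochemical series) for a first-row metal, so the complex is low-spin. The t₂g⁶e_g¹ (low-spin) configuration has an unevenly filled e_g set; the Jahn–Teller theorem predicts a tetragonal distortion (typically axial elongation) to lift the degeneracy.

[Co(NO₂)₆]⁴−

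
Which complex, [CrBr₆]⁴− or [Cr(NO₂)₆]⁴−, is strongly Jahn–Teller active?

[CrBr₆]⁴−: Ligand charges: each bromide is −1. With an overall charge of −4 the chromium centre must be in the +2 oxidation state. Group 6 minus oxidation state 2 gives a d⁴ configuration. Bromide is a weak-field ligand for a first-row metal, so the complex is high-spin. The t₂g³e_g¹ (high-spin) configuration has an unevenly filled e_g set; the Jahn–Teller theorem predicts a tetragonal distortion (typically axial elongation) to lift the degeneracy.
[Cr(NO₂)₆]⁴−: Summing ligand charges against the −4 overall charge gives an oxidation state of +2 for chromium. Chromium is a group-6 element; Cr(II) is therefore d⁴. Nitro (N-bound nitrite) is a strong-field ligand (high in the spectrochemical series) for a first-row metal, so the complex is low-spin. The d⁴ configuration leaves the e_g set evenly filled (or empty) — no strong Jahn–Teller driving force.

[CrBr₆]⁴−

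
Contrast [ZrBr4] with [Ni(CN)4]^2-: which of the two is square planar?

[Ni(CN)4]^2-

For [ZrBr4]: Summing ligand charges against the 0 overall charge gives an oxidation state of +4 for zirconium. Zirconium is a group-4 element; Zr(IV) is therefore d⁰. A d⁰ ion has no crystal-field stabilisation preference between square planar and tetrahedral, so four ligands adopt the sterically favoured tetrahedral geometry. → tetrahedral.
For [Ni(CN)4]^2-: Ligand charges: each cyanide is −1. With an overall charge of −2 the nickel centre must be in the +2 oxidation state. Group 10 minus oxidation state 2 gives a d⁸ configuration. Cyanide is a strong-field ligand (high in the spectrochemical series). A 3d d⁸ ion with strong-field ligands gains enough CFSE to favour square planar over tetrahedral. → square planar.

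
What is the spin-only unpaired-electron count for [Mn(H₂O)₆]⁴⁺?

3

Ligand charges: water is neutral. With an overall charge of +4 the manganese centre must be in the +4 oxidation state.
Mn sits in group 7, so the d-electron count is 7 − 4 = 3.
In an octahedral field the d³ configuration is t₂g³e_g⁰ (only one arrangement possible), giving 3 unpaired electrons.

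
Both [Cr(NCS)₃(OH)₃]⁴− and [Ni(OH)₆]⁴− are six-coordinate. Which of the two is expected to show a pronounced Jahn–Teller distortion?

[Cr(NCS)₃(OH)₃]⁴−

[Cr(NCS)₃(OH)₃]⁴−: Each isothiocyanate is −1; each hydroxide is −1; balancing the −4 overall charge requires Cr(II). Group 6 minus oxidation state 2 gives a d⁴ configuration. Hydroxide and isothiocyanate are weak-field ligands for a first-row metal, so the complex is high-spin. The t₂g³e_g¹ (high-spin) configuration has an unevenly filled e_g set; the Jahn–Teller theorem predicts a tetragonal distortion (typically axial elongation) to lift the degeneracy.
[Ni(OH)₆]⁴−: Each hydroxide is −1; balancing the −4 overall charge requires Ni(II). Group 10 minus oxidation state 2 gives a d⁸ configuration. The d⁸ configuration leaves the e_g set evenly filled (or empty) — no strong Jahn–Teller driving force.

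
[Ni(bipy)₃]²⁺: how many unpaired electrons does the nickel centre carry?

Ligand charges: 2,2′-bipyridine is neutral. With an overall charge of +2 the nickel centre must be in the +2 oxidation state.
Group 10 minus oxidation state 2 gives a d⁸ configuration.
Counting donor atoms: 3×2,2′-bipyridine (bidentate) → 6 donors. Coordination number = 6.
In an octahedral field the d⁸ configuration is t₂g⁶e_g² (only one arrangement possible), giving 2 unpaired electrons.

2 unpaired electrons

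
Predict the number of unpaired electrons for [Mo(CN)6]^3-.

3 unpaired electrons

Each cyanide is −1; balancing the −3 overall charge requires Mo(III).
Molybdenum is a group-6 element; Mo(III) is therefore d³.
In an octahedral field the d³ configuration is t₂g³e_g⁰ (only one arrangement possible), giving 3 unpaired electrons.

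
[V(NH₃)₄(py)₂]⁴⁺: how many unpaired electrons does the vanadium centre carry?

Summing ligand charges against the +4 overall charge gives an oxidation state of +4 for vanadium.
Group 5 minus oxidation state 4 gives a d¹ configuration.
In an octahedral field the d¹ configuration is t₂g¹e_g⁰ (only one arrangement possible), giving 1 unpaired electron.

1 unpaired electron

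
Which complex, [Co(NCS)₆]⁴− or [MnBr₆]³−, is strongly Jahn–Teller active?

[MnBr₆]³−

[Co(NCS)₆]⁴−: Summing ligand charges against the −4 overall charge gives an oxidation state of +2 for cobalt. Co sits in group 9, so the d-electron count is 9 − 2 = 7. Isothiocyanate is a weak-field ligand for a first-row metal, so the complex is high-spin. The d⁷ configuration leaves the e_g set evenly filled (or empty) — no strong Jahn–Teller driving force.
[MnBr₆]³−: Ligand charges: each bromide is −1. With an overall charge of −3 the manganese centre must be in the +3 oxidation state. Manganese is a group-7 element; Mn(III) is therefore d⁴. Bromide is a weak-field ligand for a first-row metal, so the complex is high-spin. The t₂g³e_g¹ (high-spin) configuration has an unevenly filled e_g set; the Jahn–Teller theorem predicts a tetragonal distortion (typically axial elongation) to lift the degeneracy.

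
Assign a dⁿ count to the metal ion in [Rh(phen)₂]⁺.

d⁸

1,10-phenanthroline is neutral; balancing the +1 overall charge requires Rh(I).
Rh sits in group 9, so the d-electron count is 9 − 1 = 8.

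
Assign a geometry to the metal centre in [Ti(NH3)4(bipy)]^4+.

Summing ligand charges against the +4 overall charge gives an oxidation state of +4 for titanium.
Ti sits in group 4, so the d-electron count is 4 − 4 = 0.
Counting donor atoms: 4×ammonia (monodentate) → 4 donors; 1×2,2′-bipyridine (bidentate) → 2 donors. Coordination number = 6.
Six donors around a single metal centre give an octahedral coordination sphere.

octahedral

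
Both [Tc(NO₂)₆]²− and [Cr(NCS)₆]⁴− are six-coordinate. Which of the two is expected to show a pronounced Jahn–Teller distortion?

[Tc(NO₂)₆]²−: Summing ligand charges against the −2 overall charge gives an oxidation state of +4 for technetium. Group 7 minus oxidation state 4 gives a d³ configuration. The d³ configuration leaves the e_g set evenly filled (or empty) — no strong Jahn–Teller driving force.
[Cr(NCS)₆]⁴−: Ligand charges: each isothiocyanate is −1. With an overall charge of −4 the chromium centre must be in the +2 oxidation state. Chromium is a group-6 element; Cr(II) is therefore d⁴. Isothiocyanate is a weak-field ligand for a first-row metal, so the complex is high-spin. The t₂g³e_g¹ (high-spin) configuration has an unevenly filled e_g set; the Jahn–Teller theorem predicts a tetragonal distortion (typically axial elongation) to lift the degeneracy.

[Cr(NCS)₆]⁴−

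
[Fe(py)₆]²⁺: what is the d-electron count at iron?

d⁶

Summing ligand charges against the +2 overall charge gives an oxidation state of +2 for iron.
Group 8 minus oxidation state 2 gives a d⁶ configuration.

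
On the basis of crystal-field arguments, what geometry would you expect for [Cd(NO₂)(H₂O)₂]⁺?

trigonal planar

Summing ligand charges against the +1 overall charge gives an oxidation state of +2 for cadmium.
Cd sits in group 12, so the d-electron count is 12 − 2 = 10.
With 3 monodentate ligands the coordination number is 3.
Three ligands around a d¹⁰ centre minimise repulsion in a trigonal-planar arrangement.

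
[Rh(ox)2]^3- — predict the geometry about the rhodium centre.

square planar

Summing ligand charges against the −3 overall charge gives an oxidation state of +1 for rhodium.
Group 9 minus oxidation state 1 gives a d⁸ configuration.
Counting donor atoms: 2×oxalate (bidentate) → 4 donors. Coordination number = 4.
A 4d d⁸ ion has a large crystal-field splitting; square planar leaves the high-energy d_{x²−y²} orbital empty and maximises CFSE.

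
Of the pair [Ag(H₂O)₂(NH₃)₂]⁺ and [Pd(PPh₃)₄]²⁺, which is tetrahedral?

For [Ag(H₂O)₂(NH₃)₂]⁺: Ligand charges: water is neutral; ammonia is neutral. With an overall charge of +1 the silver centre must be in the +1 oxidation state. Silver is a group-11 element; Ag(I) is therefore d¹⁰. A d¹⁰ ion has no crystal-field stabilisation preference between square planar and tetrahedral, so four ligands adopt the sterically favoured tetrahedral geometry. → tetrahedral.
For [Pd(PPh₃)₄]²⁺: Summing ligand charges against the +2 overall charge gives an oxidation state of +2 for palladium. Palladium is a group-10 element; Pd(II) is therefore d⁸. A 4d d⁸ ion has a large crystal-field splitting; square planar leaves the high-energy d_{x²−y²} orbital empty and maximises CFSE. → square planar.

[Ag(H₂O)₂(NH₃)₂]⁺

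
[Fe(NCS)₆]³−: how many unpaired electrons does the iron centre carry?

Each isothiocyanate is −1; balancing the −3 overall charge requires Fe(III).
Fe sits in group 8, so the d-electron count is 8 − 3 = 5.
The spin state decides the count: Isothiocyanate is a weak-field ligand for a first-row metal, so the complex is high-spin.
An octahedral high-spin d⁵ ion is t₂g³e_g², giving 5 unpaired electrons.

5 unpaired electrons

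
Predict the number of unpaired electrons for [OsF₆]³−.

Ligand charges: each fluoride is −1. With an overall charge of −3 the osmium centre must be in the +3 oxidation state.
Os sits in group 8, so the d-electron count is 8 − 3 = 5.
The spin state decides the count: a 5d ion has a large Δₒ and is invariably low-spin.
An octahedral low-spin d⁵ ion is t₂g⁵e_g⁰, giving 1 unpaired electron.

1 unpaired electron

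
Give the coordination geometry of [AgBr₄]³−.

tetrahedral

Summing ligand charges against the −3 overall charge gives an oxidation state of +1 for silver.
Group 11 minus oxidation state 1 gives a d¹⁰ configuration.
Coordination number: 4.
A d¹⁰ ion has no crystal-field stabilisation preference between square planar and tetrahedral, so four ligands adopt the sterically favoured tetrahedral geometry.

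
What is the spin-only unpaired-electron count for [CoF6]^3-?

4

Summing ligand charges against the −3 overall charge gives an oxidation state of +3 for cobalt.
Cobalt is a group-9 element; Co(III) is therefore d⁶.
The spin state decides the count: fluoride is the one ligand weak enough to leave Co(III) high-spin — [CoF₆]³⁻ is the classic exception.
An octahedral high-spin d⁶ ion is t₂g⁴e_g², giving 4 unpaired electrons.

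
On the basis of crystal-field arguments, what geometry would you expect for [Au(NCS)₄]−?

Ligand charges: each isothiocyanate is −1. With an overall charge of −1 the gold centre must be in the +3 oxidation state.
Gold is a group-11 element; Au(III) is therefore d⁸.
Coordination number: 4.
A 5d d⁸ ion has a large crystal-field splitting; square planar leaves the high-energy d_{x²−y²} orbital empty and maximises CFSE.

square planar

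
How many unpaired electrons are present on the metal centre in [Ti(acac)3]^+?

0

Summing ligand charges against the +1 overall charge gives an oxidation state of +4 for titanium.
Ti sits in group 4, so the d-electron count is 4 − 4 = 0.
Counting donor atoms: 3×acetylacetonate (bidentate) → 6 donors. Coordination number = 6.
In an octahedral field the d⁰ configuration is t₂g⁰e_g⁰, giving 0 unpaired electrons.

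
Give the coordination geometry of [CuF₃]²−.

Ligand charges: each fluoride is −1. With an overall charge of −2 the copper centre must be in the +1 oxidation state.
Cu sits in group 11, so the d-electron count is 11 − 1 = 10.
Coordination number: 3.
Three ligands around a d¹⁰ centre minimise repulsion in a trigonal-planar arrangement.

trigonal planar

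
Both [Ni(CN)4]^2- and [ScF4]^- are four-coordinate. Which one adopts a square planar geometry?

For [Ni(CN)4]^2-: Summing ligand charges against the −2 overall charge gives an oxidation state of +2 for nickel. Nickel is a group-10 element; Ni(II) is therefore d⁸. Cyanide is a strong-field ligand (high in the spectrochemical series). A 3d d⁸ ion with strong-field ligands gains enough CFSE to favour square planar over tetrahedral. → square planar.
For [ScF4]^-: Summing ligand charges against the −1 overall charge gives an oxidation state of +3 for scandium. Group 3 minus oxidation state 3 gives a d⁰ configuration. A d⁰ ion has no crystal-field stabilisation preference between square planar and tetrahedral, so four ligands adopt the sterically favoured tetrahedral geometry. → tetrahedral.

[Ni(CN)4]^2-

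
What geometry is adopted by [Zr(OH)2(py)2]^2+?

Each hydroxide is −1; pyridine is neutral; balancing the +2 overall charge requires Zr(IV).
Zr sits in group 4, so the d-electron count is 4 − 4 = 0.
Coordination number: 4.
A d⁰ ion has no crystal-field stabilisation preference between square planar and tetrahedral, so four ligands adopt the sterically favoured tetrahedral geometry.

tetrahedral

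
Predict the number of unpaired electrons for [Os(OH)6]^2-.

Ligand charges: each hydroxide is −1. With an overall charge of −2 the osmium centre must be in the +4 oxidation state.
Group 8 minus oxidation state 4 gives a d⁴ configuration.
The spin state decides the count: a 5d ion has a large Δₒ and is invariably low-spin.
An octahedral low-spin d⁴ ion is t₂g⁴e_g⁰, giving 2 unpaired electrons.

2 unpaired electrons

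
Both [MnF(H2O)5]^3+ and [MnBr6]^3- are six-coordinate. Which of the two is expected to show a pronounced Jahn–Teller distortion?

[MnBr6]^3-

[MnF(H2O)5]^3+: Summing ligand charges against the +3 overall charge gives an oxidation state of +4 for manganese. Mn sits in group 7, so the d-electron count is 7 − 4 = 3. The d³ configuration leaves the e_g set evenly filled (or empty) — no strong Jahn–Teller driving force.
[MnBr6]^3-: Summing ligand charges against the −3 overall charge gives an oxidation state of +3 for manganese. Mn sits in group 7, so the d-electron count is 7 − 3 = 4. Bromide is a weak-field ligand for a first-row metal, so the complex is high-spin. The t₂g³e_g¹ (high-spin) configuration has an unevenly filled e_g set; the Jahn–Teller theorem predicts a tetragonal distortion (typically axial elongation) to lift the degeneracy.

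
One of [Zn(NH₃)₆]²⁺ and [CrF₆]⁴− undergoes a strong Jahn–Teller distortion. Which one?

[Zn(NH₃)₆]²⁺: Ligand charges: ammonia is neutral. With an overall charge of +2 the zinc centre must be in the +2 oxidation state. Zn sits in group 12, so the d-electron count is 12 − 2 = 10. The d¹⁰ configuration leaves the e_g set evenly filled (or empty) — no strong Jahn–Teller driving force.
[CrF₆]⁴−: Each fluoride is −1; balancing the −4 overall charge requires Cr(II). Chromium is a group-6 element; Cr(II) is therefore d⁴. Fluoride is a weak-field ligand for a first-row metal, so the complex is high-spin. The t₂g³e_g¹ (high-spin) configuration has an unevenly filled e_g set; the Jahn–Teller theorem predicts a tetragonal distortion (typically axial elongation) to lift the degeneracy.

[CrF₆]⁴−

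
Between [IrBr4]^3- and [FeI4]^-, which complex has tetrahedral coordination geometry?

For [IrBr4]^3-: Summing ligand charges against the −3 overall charge gives an oxidation state of +1 for iridium. Ir sits in group 9, so the d-electron count is 9 − 1 = 8. A 5d d⁸ ion has a large crystal-field splitting; square planar leaves the high-energy d_{x²−y²} orbital empty and maximises CFSE. → square planar.
For [FeI4]^-: Summing ligand charges against the −1 overall charge gives an oxidation state of +3 for iron. Iron is a group-8 element; Fe(III) is therefore d⁵. A high-spin d⁵ ion has zero CFSE in either geometry, so four ligands adopt the sterically favoured tetrahedral geometry. → tetrahedral.

[FeI4]^-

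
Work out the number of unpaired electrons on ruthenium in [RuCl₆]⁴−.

0 unpaired electrons

Ligand charges: each chloride is −1. With an overall charge of −4 the ruthenium centre must be in the +2 oxidation state.
Group 8 minus oxidation state 2 gives a d⁶ configuration.
The spin state decides the count: a 4d ion has a large Δₒ and is invariably low-spin.
An octahedral low-spin d⁶ ion is t₂g⁶e_g⁰, giving 0 unpaired electrons.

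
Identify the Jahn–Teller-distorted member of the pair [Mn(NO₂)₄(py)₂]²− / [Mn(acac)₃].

[Mn(NO₂)₄(py)₂]²−: Summing ligand charges against the −2 overall charge gives an oxidation state of +2 for manganese. Manganese is a group-7 element; Mn(II) is therefore d⁵. Nitro (N-bound nitrite) is a strong-field ligand (high in the spectrochemical series) for a first-row metal, so the complex is low-spin. The d⁵ configuration leaves the e_g set evenly filled (or empty) — no strong Jahn–Teller driving force.
[Mn(acac)₃]: Summing ligand charges against the 0 overall charge gives an oxidation state of +3 for manganese. Manganese is a group-7 element; Mn(III) is therefore d⁴. Acetylacetonate is a weak-field ligand for a first-row metal, so the complex is high-spin. The t₂g³e_g¹ (high-spin) configuration has an unevenly filled e_g set; the Jahn–Teller theorem predicts a tetragonal distortion (typically axial elongation) to lift the degeneracy.

[Mn(acac)₃]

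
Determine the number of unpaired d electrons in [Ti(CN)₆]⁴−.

Ligand charges: each cyanide is −1. With an overall charge of −4 the titanium centre must be in the +2 oxidation state.
Titanium is a group-4 element; Ti(II) is therefore d².
In an octahedral field the d² configuration is t₂g²e_g⁰ (only one arrangement possible), giving 2 unpaired electrons.

2 unpaired electrons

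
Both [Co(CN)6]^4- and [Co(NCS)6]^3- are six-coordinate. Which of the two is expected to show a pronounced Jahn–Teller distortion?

[Co(CN)6]^4-: Each cyanide is −1; balancing the −4 overall charge requires Co(II). Co sits in group 9, so the d-electron count is 9 − 2 = 7. Cyanide is a strong-field ligand (high in the spectrochemical series) for a first-row metal, so the complex is low-spin. The t₂g⁶e_g¹ (low-spin) configuration has an unevenly filled e_g set; the Jahn–Teller theorem predicts a tetragonal distortion (typically axial elongation) to lift the degeneracy.
[Co(NCS)6]^3-: Summing ligand charges against the −3 overall charge gives an oxidation state of +3 for cobalt. Cobalt is a group-9 element; Co(III) is therefore d⁶. Co(III) has an exceptionally large octahedral splitting and is low-spin with essentially every ligand except fluoride. The d⁶ configuration leaves the e_g set evenly filled (or empty) — no strong Jahn–Teller driving force.

[Co(CN)6]^4-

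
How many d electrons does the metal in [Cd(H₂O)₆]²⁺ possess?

Water is neutral; balancing the +2 overall charge requires Cd(II).
Group 12 minus oxidation state 2 gives a d¹⁰ configuration.

d¹⁰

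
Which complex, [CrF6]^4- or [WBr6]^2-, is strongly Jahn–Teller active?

[CrF6]^4-: Ligand charges: each fluoride is −1. With an overall charge of −4 the chromium centre must be in the +2 oxidation state. Cr sits in group 6, so the d-electron count is 6 − 2 = 4. Fluoride is a weak-field ligand for a first-row metal, so the complex is high-spin. The t₂g³e_g¹ (high-spin) configuration has an unevenly filled e_g set; the Jahn–Teller theorem predicts a tetragonal distortion (typically axial elongation) to lift the degeneracy.
[WBr6]^2-: Ligand charges: each bromide is −1. With an overall charge of −2 the tungsten centre must be in the +4 oxidation state. W sits in group 6, so the d-electron count is 6 − 4 = 2. The d² configuration leaves the e_g set evenly filled (or empty) — no strong Jahn–Teller driving force.

[CrF6]^4-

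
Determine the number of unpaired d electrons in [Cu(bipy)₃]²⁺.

1 unpaired electron

Ligand charges: 2,2′-bipyridine is neutral. With an overall charge of +2 the copper centre must be in the +2 oxidation state.
Group 11 minus oxidation state 2 gives a d⁹ configuration.
Counting donor atoms: 3×2,2′-bipyridine (bidentate) → 6 donors. Coordination number = 6.
In an octahedral field the d⁹ configuration is t₂g⁶e_g³ (only one arrangement possible), giving 1 unpaired electron.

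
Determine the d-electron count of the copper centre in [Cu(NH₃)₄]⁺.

d¹⁰

Ligand charges: ammonia is neutral. With an overall charge of +1 the copper centre must be in the +1 oxidation state.
Copper is a group-11 element; Cu(I) is therefore d¹⁰.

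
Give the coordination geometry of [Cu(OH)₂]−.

linear

Each hydroxide is −1; balancing the −1 overall charge requires Cu(I).
Group 11 minus oxidation state 1 gives a d¹⁰ configuration.
Coordination number: 2.
A d¹⁰ ion with only two ligands adopts a linear arrangement (sp hybridisation; no CFSE preference).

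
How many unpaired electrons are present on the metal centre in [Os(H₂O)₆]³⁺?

1

Summing ligand charges against the +3 overall charge gives an oxidation state of +3 for osmium.
Os sits in group 8, so the d-electron count is 8 − 3 = 5.
The spin state decides the count: a 5d ion has a large Δₒ and is invariably low-spin.
An octahedral low-spin d⁵ ion is t₂g⁵e_g⁰, giving 1 unpaired electron.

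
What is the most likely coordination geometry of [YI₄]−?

tetrahedral

Ligand charges: each iodide is −1. With an overall charge of −1 the yttrium centre must be in the +3 oxidation state.
Group 3 minus oxidation state 3 gives a d⁰ configuration.
Coordination number: 4.
A d⁰ ion has no crystal-field stabilisation preference between square planar and tetrahedral, so four ligands adopt the sterically favoured tetrahedral geometry.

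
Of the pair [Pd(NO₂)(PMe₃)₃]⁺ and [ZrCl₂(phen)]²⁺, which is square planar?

For [Pd(NO₂)(PMe₃)₃]⁺: Ligand charges: each nitro (N-bound nitrite) is −1; trimethylphosphine is neutral. With an overall charge of +1 the palladium centre must be in the +2 oxidation state. Group 10 minus oxidation state 2 gives a d⁸ configuration. A 4d d⁸ ion has a large crystal-field splitting; square planar leaves the high-energy d_{x²−y²} orbital empty and maximises CFSE. → square planar.
For [ZrCl₂(phen)]²⁺: Each chloride is −1; 1,10-phenanthroline is neutral; balancing the +2 overall charge requires Zr(IV). Zirconium is a group-4 element; Zr(IV) is therefore d⁰. A d⁰ ion has no crystal-field stabilisation preference between square planar and tetrahedral, so four ligands adopt the sterically favoured tetrahedral geometry. → tetrahedral.

[Pd(NO₂)(PMe₃)₃]⁺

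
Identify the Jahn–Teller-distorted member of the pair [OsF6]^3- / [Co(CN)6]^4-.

[OsF6]^3-: Each fluoride is −1; balancing the −3 overall charge requires Os(III). Group 8 minus oxidation state 3 gives a d⁵ configuration. A 5d ion has a large Δₒ and is invariably low-spin. The d⁵ configuration leaves the e_g set evenly filled (or empty) — no strong Jahn–Teller driving force.
[Co(CN)6]^4-: Each cyanide is −1; balancing the −4 overall charge requires Co(II). Group 9 minus oxidation state 2 gives a d⁷ configuration. Cyanide is a strong-field ligand (high in the spectrochemical series) for a first-row metal, so the complex is low-spin. The t₂g⁶e_g¹ (low-spin) configuration has an unevenly filled e_g set; the Jahn–Teller theorem predicts a tetragonal distortion (typically axial elongation) to lift the degeneracy.

[Co(CN)6]^4-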